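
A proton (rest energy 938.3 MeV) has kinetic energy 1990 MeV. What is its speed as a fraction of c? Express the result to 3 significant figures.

K = (γ−1)mc², so γ = 1 + 1990/938.3 = 3.1209.
Then v/c = √(1 − γ⁻²) = √(1 − 0.102669) = √0.897331 = 0.947.

0.947c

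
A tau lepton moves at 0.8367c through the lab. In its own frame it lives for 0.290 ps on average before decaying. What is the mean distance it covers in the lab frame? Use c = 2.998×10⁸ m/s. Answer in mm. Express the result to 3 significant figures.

0.133 mm

γ = 1/√(1 − β²) = 1/√(1 − 0.70006689) = 1/√0.29993311 = 1/0.547661 = 1.8259.
Lab-frame lifetime: Δt = γτ = 1.8259 × 0.290 ps = 0.52951 ps.
Distance: d = vΔt = 0.8367 × 2.998×10⁸ m/s × 5.2951×10^-13 s = 1.33×10^-4 m = 0.133 mm.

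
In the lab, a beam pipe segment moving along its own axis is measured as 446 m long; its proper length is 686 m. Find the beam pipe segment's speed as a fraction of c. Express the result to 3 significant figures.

0.760c

Length contraction gives γ = L₀/L = 686/446 = 1.5381.
β = √(1 − 1/γ²) = √0.577301 = 0.760.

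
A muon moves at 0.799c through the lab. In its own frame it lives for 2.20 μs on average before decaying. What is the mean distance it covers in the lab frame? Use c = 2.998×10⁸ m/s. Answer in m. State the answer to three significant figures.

876 m

γ = 1/√(1 − β²) = 1/√(1 − 0.638401) = 1/√0.361599 = 1/0.601331 = 1.663.
Lab-frame lifetime: Δt = γτ = 1.663 × 2.20 μs = 3.6586 μs.
Distance: d = vΔt = 0.799 × 2.998×10⁸ m/s × 3.6586×10^-6 s = 876 m.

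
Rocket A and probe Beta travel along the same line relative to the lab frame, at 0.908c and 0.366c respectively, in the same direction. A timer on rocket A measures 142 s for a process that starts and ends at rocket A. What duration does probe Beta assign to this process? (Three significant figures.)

Speed of rocket A in probe Beta's frame: u = (v_A − v_B)/(1 − v_A v_B/c²) = (0.908 − 0.366)/(1 − 0.908×0.366) = 0.542/0.667672 = 0.81178; |u| = 0.81178c.
At |u| = 0.81178c, γ = (1 − 0.658987)^(−1/2) = 1.7124.
The clock on rocket A records proper time, so probe Beta measures Δt = γΔτ = 1.7124 × 142 = 243 s.

243 s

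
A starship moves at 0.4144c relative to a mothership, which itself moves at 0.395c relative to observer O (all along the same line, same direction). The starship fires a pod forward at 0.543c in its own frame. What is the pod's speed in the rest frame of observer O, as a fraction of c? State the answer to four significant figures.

First combine the pod and starship (S''→S'): u₁ = (0.543 + 0.4144)/(1 + 0.543×0.4144) = 0.9574/1.2250192 = 0.78154.
Then combine with the mothership (S'→S): u = (0.78154 + 0.395)/(1 + 0.78154×0.395) = 1.17654/1.3087083 = 0.89901.

0.8990c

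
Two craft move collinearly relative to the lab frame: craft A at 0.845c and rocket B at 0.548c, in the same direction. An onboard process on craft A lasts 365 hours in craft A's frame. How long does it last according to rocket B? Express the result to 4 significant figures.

438.1 hours

The velocity of craft A relative to rocket B is (0.845 − 0.548)c / (1 − 0.845×0.548) = 0.55313c; relative speed 0.55313c.
γ for this relative speed: γ = 1/√(1 − 0.305953) = 1.2003.
The clock on craft A records proper time, so rocket B measures Δt = γΔτ = 1.2003 × 365 = 438.1 hours.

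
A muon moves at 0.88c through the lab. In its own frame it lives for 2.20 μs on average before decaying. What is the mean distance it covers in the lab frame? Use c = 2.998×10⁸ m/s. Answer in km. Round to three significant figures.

1.22 km

β² = 0.7744, so γ = 1/√0.2256 = 2.1054.
Lab-frame lifetime: Δt = γτ = 2.1054 × 2.20 μs = 4.6319 μs.
Distance: d = vΔt = 0.88 × 2.998×10⁸ m/s × 4.6319×10^-6 s = 1220 m = 1.22 km.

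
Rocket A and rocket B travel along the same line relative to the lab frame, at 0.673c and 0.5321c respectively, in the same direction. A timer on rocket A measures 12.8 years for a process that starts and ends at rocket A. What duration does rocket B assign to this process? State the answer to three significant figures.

Speed of rocket A in rocket B's frame: u = (v_A − v_B)/(1 − v_A v_B/c²) = (0.673 − 0.5321)/(1 − 0.673×0.5321) = 0.1409/0.6418967 = 0.21951; |u| = 0.21951c.
γ for this relative speed: γ = 1/√(1 − 0.0481846) = 1.025.
The clock on rocket A records proper time, so rocket B measures Δt = γΔτ = 1.025 × 12.8 = 13.1 years.

13.1 years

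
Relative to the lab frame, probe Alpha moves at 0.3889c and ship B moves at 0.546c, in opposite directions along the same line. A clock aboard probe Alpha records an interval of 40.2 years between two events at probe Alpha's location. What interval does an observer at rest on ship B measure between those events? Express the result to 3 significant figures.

Transform probe Alpha's velocity into ship B's frame: (0.3889 + 0.546)/(1 + 0.3889·0.546) = 0.9349/1.2123394, so the relative speed is 0.77115c.
γ for this relative speed: γ = 1/√(1 − 0.594672) = 1.5707.
Probe Alpha's interval is proper; time dilation gives Δt_B = γΔτ = 1.5707 × 40.2 years = 63.1 years.

63.1 years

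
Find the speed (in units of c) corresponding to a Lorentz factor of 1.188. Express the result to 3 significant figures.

β = √(1 − 1/γ²) = √(1 − 1/1.411344) = √0.291456 = 0.540.

0.540c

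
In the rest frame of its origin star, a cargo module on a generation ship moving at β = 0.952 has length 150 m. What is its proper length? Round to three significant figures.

With β = 0.952, γ = 1/√(1 − 0.952²) = 1/√0.093696 = 3.2669.
Proper length: L₀ = γ·L = 3.2669 × 150 = 490 m.

490 m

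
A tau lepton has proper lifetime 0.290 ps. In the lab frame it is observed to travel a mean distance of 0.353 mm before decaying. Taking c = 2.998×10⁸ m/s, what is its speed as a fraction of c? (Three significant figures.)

0.971c

Let x = d/(cτ) = 3.530×10^-4 m / (2.998×10⁸ m/s × 2.900×10^-13 s) = 4.0602. Since d = βγcτ, x = βγ = β/√(1−β²).
Solving: β² = x²/(1+x²) = 16.4852/17.4852 = 0.942809, so β = 0.971.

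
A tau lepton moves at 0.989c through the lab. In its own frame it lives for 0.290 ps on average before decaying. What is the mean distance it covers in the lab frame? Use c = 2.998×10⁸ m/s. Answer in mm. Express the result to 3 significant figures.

With β = 0.989, γ = 1/√(1 − 0.989²) = 1/√0.021879 = 6.7606.
Lab-frame lifetime: Δt = γτ = 6.7606 × 0.290 ps = 1.9606 ps.
Distance: d = vΔt = 0.989 × 2.998×10⁸ m/s × 1.9606×10^-12 s = 5.81×10^-4 m = 0.581 mm.

0.581 mm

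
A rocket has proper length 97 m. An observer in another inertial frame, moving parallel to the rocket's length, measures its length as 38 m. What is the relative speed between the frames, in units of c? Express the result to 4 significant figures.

0.9201c

Length contraction gives γ = L₀/L = 97/38 = 2.5526.
β = √(1 − 1/γ²) = √0.846526 = 0.9201.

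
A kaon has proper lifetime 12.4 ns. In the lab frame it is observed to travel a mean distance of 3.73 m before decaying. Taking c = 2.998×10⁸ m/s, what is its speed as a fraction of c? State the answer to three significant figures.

d = βγcτ ⇒ βγ = d/(cτ) = 3.730 m / (3.71752 m) = 1.0034.
β = (βγ)/√(1+(βγ)²) = 1.0034/√2.00681 = 0.708.

0.708c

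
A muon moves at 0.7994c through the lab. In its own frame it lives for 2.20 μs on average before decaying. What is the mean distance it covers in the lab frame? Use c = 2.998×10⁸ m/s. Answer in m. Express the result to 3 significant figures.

878 m

Lorentz factor: γ = (1 − 0.63904036)^(−1/2) = 1.6644.
Lab-frame lifetime: Δt = γτ = 1.6644 × 2.20 μs = 3.6617 μs.
Distance: d = vΔt = 0.7994 × 2.998×10⁸ m/s × 3.6617×10^-6 s = 878 m.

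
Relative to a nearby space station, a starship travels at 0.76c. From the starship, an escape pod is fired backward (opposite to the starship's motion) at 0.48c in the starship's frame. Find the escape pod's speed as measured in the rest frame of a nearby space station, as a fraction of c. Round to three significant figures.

Relativistic velocity addition: u = (u' + v)/(1 + u'v/c²), with u' = −0.48c and v = 0.76c.
Numerator: −0.48 + 0.76 = 0.28. Denominator: 1 + (−0.48)(0.76) = 0.6352.
u = 0.28/0.6352 = 0.44081, so the speed is 0.441c.

0.441c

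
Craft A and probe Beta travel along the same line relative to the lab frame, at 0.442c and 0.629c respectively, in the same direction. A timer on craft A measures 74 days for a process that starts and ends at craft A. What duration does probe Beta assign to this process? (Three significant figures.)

76.6 days

Transform craft A's velocity into probe Beta's frame: (0.442 − 0.629)/(1 − 0.442·0.629) = −0.187/0.721982, so the relative speed is 0.25901c.
At |u| = 0.25901c, γ = (1 − 0.0670862)^(−1/2) = 1.0353.
Craft A's interval is proper; time dilation gives Δt_B = γΔτ = 1.0353 × 74 days = 76.6 days.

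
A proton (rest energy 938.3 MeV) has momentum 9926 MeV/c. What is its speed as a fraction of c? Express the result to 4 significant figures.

βγ = pc/(mc²) = 9926/938.3 = 10.579.
Since γ² = 1 + (βγ)² = 112.915, γ = √112.915 = 10.6261, and β = (βγ)/γ = 10.579/10.6261 = 0.9956.

0.9956c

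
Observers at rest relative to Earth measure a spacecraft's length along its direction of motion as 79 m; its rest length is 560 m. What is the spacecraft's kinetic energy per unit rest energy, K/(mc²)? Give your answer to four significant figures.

6.089

γ = L₀/L = 560/79 = 7.08861.
Since K = (γ−1)mc², K/(mc²) = 7.08861 − 1 = 6.089.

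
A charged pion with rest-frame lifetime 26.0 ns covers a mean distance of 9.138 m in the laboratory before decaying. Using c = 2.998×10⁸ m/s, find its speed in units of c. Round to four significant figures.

0.7608c

Let x = d/(cτ) = 9.138 m / (2.998×10⁸ m/s × 2.600×10^-8 s) = 1.1723. Since d = βγcτ, x = βγ = β/√(1−β²).
Solving: β² = x²/(1+x²) = 1.37429/2.37429 = 0.578821, so β = 0.7608.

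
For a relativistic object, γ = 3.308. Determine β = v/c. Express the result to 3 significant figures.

β = √(1 − 1/γ²) = √(1 − 1/10.942864) = √0.908616 = 0.953.

0.953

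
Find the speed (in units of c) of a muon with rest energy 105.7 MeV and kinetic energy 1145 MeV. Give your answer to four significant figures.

γ = 1 + K/(mc²) = 1 + 1145/105.7 = 11.833.
β = √(1 − 1/γ²) = √(1 − 0.00714184) = √0.99285816 = 0.9964.

0.9964c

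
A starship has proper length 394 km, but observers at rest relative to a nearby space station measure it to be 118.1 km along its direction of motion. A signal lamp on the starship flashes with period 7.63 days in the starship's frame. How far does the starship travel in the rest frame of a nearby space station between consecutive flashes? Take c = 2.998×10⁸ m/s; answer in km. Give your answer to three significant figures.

Length contraction gives γ = L₀/L = 394/118.1 = 3.33616.
β = √(1 − 1/γ²) = 0.95402. Lab-frame period = γτ = 3.33616×7.63 days = 25.455 days. Distance = βc × γτ = 0.95402 × 2.998×10⁸ m/s × 2199312 s = 6.2904×10^14 m = 6.29×10^11 km.

6.29×10^11 km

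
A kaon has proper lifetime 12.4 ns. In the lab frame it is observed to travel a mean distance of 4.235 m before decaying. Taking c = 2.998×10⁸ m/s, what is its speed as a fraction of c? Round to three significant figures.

0.752c

d = βγcτ ⇒ βγ = d/(cτ) = 4.235 m / (3.71752 m) = 1.1392.
β = (βγ)/√(1+(βγ)²) = 1.1392/√2.29778 = 0.752.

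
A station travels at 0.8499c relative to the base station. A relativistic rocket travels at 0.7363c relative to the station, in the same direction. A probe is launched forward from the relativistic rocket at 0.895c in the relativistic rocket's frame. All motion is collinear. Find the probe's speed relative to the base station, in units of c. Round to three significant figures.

First combine the probe and relativistic rocket (S''→S'): u₁ = (0.895 + 0.7363)/(1 + 0.895×0.7363) = 1.6313/1.6589885 = 0.98331.
Then combine with the station (S'→S): u = (0.98331 + 0.8499)/(1 + 0.98331×0.8499) = 1.83321/1.835715169 = 0.99864.

0.999c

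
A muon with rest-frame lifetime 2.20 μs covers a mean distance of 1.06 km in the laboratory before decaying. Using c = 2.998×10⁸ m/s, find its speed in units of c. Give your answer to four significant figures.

0.8491c

Let x = d/(cτ) = 1060 m / (2.998×10⁸ m/s × 2.200×10^-6 s) = 1.6071. Since d = βγcτ, x = βγ = β/√(1−β²).
Solving: β² = x²/(1+x²) = 2.58277/3.58277 = 0.720886, so β = 0.8491.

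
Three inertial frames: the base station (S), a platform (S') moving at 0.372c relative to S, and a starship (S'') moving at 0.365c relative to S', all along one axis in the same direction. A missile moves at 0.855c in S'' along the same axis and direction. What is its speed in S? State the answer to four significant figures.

Apply u = (u'+v)/(1+u'v) twice. Missile in the platform frame: (0.855+0.365)/(1+0.855·0.365) = 1.22/1.312075 = 0.92982c.
That velocity, transformed to the rest frame of the base station: (0.92982+0.372)/(1+0.92982·0.372) = 1.30182/1.34589304 = 0.96725c.

0.9673c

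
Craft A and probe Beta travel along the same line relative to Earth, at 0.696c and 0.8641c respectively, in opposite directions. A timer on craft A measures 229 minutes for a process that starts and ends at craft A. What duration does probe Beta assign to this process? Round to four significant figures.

Speed of craft A in probe Beta's frame: u = (v_A + v_B)/(1 + v_A v_B/c²) = (0.696 + 0.8641)/(1 + 0.696×0.8641) = 1.5601/1.6014136 = 0.9742; |u| = 0.9742c.
γ for this relative speed: γ = 1/√(1 − 0.949066) = 4.4309.
The clock on craft A records proper time, so probe Beta measures Δt = γΔτ = 4.4309 × 229 = 1015 minutes.

1015 minutes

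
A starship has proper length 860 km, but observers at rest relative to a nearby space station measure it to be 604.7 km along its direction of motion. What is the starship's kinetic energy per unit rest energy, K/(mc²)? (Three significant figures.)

0.422

From L = L₀/γ: γ = 860/604.7 = 1.42219.
K/(mc²) = γ − 1 = 1.42219 − 1 = 0.422.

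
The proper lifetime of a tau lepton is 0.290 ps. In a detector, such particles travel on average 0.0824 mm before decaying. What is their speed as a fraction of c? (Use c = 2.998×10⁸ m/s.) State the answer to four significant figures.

Let x = d/(cτ) = 8.240×10^-5 m / (2.998×10⁸ m/s × 2.900×10^-13 s) = 0.94776. Since d = βγcτ, x = βγ = β/√(1−β²).
Solving: β² = x²/(1+x²) = 0.898249/1.898249 = 0.473199, so β = 0.6879.

0.6879c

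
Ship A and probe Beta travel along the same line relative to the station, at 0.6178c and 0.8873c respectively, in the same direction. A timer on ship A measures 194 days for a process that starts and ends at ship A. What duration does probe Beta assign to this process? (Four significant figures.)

241.7 days

The velocity of ship A relative to probe Beta is (0.6178 − 0.8873)c / (1 − 0.6178×0.8873) = −0.59647c; relative speed 0.59647c.
At |u| = 0.59647c, γ = (1 − 0.355776)^(−1/2) = 1.2459.
The clock on ship A records proper time, so probe Beta measures Δt = γΔτ = 1.2459 × 194 = 241.7 days.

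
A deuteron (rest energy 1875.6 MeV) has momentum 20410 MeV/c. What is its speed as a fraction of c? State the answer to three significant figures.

0.996c

βγ = pc/(mc²) = 20410/1875.6 = 10.882.
Since γ² = 1 + (βγ)² = 119.418, γ = √119.418 = 10.9279, and β = (βγ)/γ = 10.882/10.9279 = 0.996.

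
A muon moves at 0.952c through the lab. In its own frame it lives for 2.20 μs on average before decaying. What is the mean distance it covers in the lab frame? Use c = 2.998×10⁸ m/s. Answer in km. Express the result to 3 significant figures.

2.05 km

γ = 1/√(1 − β²) = 1/√(1 − 0.906304) = 1/√0.093696 = 1/0.306098 = 3.2669.
Lab-frame lifetime: Δt = γτ = 3.2669 × 2.20 μs = 7.1872 μs.
Distance: d = vΔt = 0.952 × 2.998×10⁸ m/s × 7.1872×10^-6 s = 2050 m = 2.05 km.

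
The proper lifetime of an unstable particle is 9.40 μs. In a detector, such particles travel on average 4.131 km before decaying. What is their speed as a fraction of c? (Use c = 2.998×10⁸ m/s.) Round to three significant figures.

Let x = d/(cτ) = 4131 m / (2.998×10⁸ m/s × 9.400×10^-6 s) = 1.4659. Since d = βγcτ, x = βγ = β/√(1−β²).
Solving: β² = x²/(1+x²) = 2.14886/3.14886 = 0.682425, so β = 0.826.

0.826c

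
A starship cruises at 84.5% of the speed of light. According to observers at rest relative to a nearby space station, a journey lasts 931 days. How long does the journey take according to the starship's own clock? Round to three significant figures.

Lorentz factor: γ = (1 − 0.714025)^(−1/2) = 1.87.
The moving clock records proper time: Δτ = Δt/γ = 931/1.87 = 498 days.

498 days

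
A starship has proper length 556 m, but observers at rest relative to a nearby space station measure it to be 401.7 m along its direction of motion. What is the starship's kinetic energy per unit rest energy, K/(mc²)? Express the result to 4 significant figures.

γ = L₀/L = 556/401.7 = 1.38412.
Since K = (γ−1)mc², K/(mc²) = 1.38412 − 1 = 0.3841.

0.3841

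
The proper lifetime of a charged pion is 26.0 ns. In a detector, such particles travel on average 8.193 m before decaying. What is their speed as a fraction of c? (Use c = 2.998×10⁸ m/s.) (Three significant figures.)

0.724c

d = βγcτ ⇒ βγ = d/(cτ) = 8.193 m / (7.7948 m) = 1.0511.
β = (βγ)/√(1+(βγ)²) = 1.0511/√2.10481 = 0.724.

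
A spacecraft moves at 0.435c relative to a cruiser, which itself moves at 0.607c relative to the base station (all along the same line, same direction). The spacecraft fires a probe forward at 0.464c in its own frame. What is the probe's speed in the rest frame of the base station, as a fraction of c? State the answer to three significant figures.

Compose velocities in two stages. Stage 1 (into S'): u₁ = (0.464+0.435)/(1+0.464×0.435) = 0.74802.
Stage 2 (into S): u = (0.74802+0.607)/(1+0.74802×0.607) = 0.93189, so the speed is 0.932c.

0.932c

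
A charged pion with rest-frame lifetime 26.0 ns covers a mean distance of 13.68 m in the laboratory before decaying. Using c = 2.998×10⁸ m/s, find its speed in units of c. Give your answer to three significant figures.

d = βγcτ ⇒ βγ = d/(cτ) = 13.68 m / (7.7948 m) = 1.755.
β = (βγ)/√(1+(βγ)²) = 1.755/√4.08002 = 0.869.

0.869c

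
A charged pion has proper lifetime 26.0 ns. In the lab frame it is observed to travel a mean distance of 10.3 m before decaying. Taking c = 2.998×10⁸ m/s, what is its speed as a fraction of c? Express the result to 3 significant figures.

d = βγcτ ⇒ βγ = d/(cτ) = 10.30 m / (7.7948 m) = 1.3214.
β = (βγ)/√(1+(βγ)²) = 1.3214/√2.7461 = 0.797.

0.797c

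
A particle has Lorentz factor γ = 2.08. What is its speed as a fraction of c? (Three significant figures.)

0.877c

β = √(1 − 1/γ²) = √(1 − 1/4.3264) = √0.768861 = 0.877.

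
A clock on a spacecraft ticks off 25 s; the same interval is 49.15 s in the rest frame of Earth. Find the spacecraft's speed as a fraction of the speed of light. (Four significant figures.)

γ = Δt/Δτ = 49.15/25 = 1.966.
β = √(1 − 1/γ²) = √(1 − 0.258722) = √0.741278 = 0.8610.

0.8610c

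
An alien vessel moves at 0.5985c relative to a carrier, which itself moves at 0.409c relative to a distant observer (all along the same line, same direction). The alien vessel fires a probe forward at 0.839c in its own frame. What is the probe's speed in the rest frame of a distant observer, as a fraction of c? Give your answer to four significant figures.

0.9817c

Compose velocities in two stages. Stage 1 (into S'): u₁ = (0.839+0.5985)/(1+0.839×0.5985) = 0.95697.
Stage 2 (into S): u = (0.95697+0.409)/(1+0.95697×0.409) = 0.98172, so the speed is 0.9817c.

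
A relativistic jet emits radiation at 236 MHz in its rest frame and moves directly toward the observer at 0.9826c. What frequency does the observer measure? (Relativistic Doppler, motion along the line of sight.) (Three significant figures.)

2520 MHz

Relativistic Doppler (source moving toward): f_obs = f_src · √((1+β)/(1−β)).
With β = 0.9826: factor = √(1.9826/0.0174) = 10.674.
f_obs = 236 × 10.674 = 2520 MHz.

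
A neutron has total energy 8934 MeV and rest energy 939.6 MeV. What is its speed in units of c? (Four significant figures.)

γ = E/(mc²) = 8934/939.6 = 9.5083.
β = √(1 − 1/γ²) = √(1 − 0.011061) = √0.988939 = 0.9945.

0.9945c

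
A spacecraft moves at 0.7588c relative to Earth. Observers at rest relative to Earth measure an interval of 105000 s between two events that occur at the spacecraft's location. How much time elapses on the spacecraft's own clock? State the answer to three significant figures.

With β = 0.7588, γ = 1/√(1 − 0.7588²) = 1/√0.42422256 = 1.5353.
The moving clock records proper time: Δτ = Δt/γ = 105000/1.5353 = 68400 s.

68400 s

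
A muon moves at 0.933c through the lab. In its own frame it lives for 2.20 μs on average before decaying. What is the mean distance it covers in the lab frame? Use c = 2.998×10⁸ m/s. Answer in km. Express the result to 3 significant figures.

β² = 0.870489, so γ = 1/√0.129511 = 2.7787.
Lab-frame lifetime: Δt = γτ = 2.7787 × 2.20 μs = 6.1131 μs.
Distance: d = vΔt = 0.933 × 2.998×10⁸ m/s × 6.1131×10^-6 s = 1710 m = 1.71 km.

1.71 km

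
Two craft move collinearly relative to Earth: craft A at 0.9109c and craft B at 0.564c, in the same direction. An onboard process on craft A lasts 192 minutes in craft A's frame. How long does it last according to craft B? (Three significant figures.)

274 minutes

Transform craft A's velocity into craft B's frame: (0.9109 − 0.564)/(1 − 0.9109·0.564) = 0.3469/0.4862524, so the relative speed is 0.71342c.
γ for this relative speed: γ = 1/√(1 − 0.508968) = 1.4271.
Craft A's interval is proper; time dilation gives Δt_B = γΔτ = 1.4271 × 192 minutes = 274 minutes.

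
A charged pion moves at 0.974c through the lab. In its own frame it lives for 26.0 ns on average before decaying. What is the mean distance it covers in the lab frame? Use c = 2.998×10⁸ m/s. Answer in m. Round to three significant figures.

γ = 1/√(1 − β²) = 1/√(1 − 0.948676) = 1/√0.051324 = 1/0.226548 = 4.4141.
Lab-frame lifetime: Δt = γτ = 4.4141 × 26.0 ns = 114.77 ns.
Distance: d = vΔt = 0.974 × 2.998×10⁸ m/s × 1.1477×10^-7 s = 33.5 m.

33.5 m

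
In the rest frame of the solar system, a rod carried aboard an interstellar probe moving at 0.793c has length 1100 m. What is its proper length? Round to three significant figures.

1810 m

With β = 0.793, γ = 1/√(1 − 0.793²) = 1/√0.371151 = 1.6414.
Proper length: L₀ = γ·L = 1.6414 × 1100 = 1810 m.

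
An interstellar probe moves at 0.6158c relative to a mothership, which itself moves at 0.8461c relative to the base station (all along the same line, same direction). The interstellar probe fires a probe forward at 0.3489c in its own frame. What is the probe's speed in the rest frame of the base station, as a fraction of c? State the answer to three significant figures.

Compose velocities in two stages. Stage 1 (into S'): u₁ = (0.3489+0.6158)/(1+0.3489×0.6158) = 0.79409.
Stage 2 (into S): u = (0.79409+0.8461)/(1+0.79409×0.8461) = 0.98105, so the speed is 0.981c.

0.981c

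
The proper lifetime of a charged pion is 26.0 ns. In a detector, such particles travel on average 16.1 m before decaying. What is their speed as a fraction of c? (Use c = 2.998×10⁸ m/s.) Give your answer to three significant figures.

0.900c

Let x = d/(cτ) = 16.10 m / (2.998×10⁸ m/s × 2.600×10^-8 s) = 2.0655. Since d = βγcτ, x = βγ = β/√(1−β²).
Solving: β² = x²/(1+x²) = 4.26629/5.26629 = 0.810113, so β = 0.900.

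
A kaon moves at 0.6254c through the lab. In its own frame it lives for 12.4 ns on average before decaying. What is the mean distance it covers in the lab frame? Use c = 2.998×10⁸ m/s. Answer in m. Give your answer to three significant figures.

2.98 m

β² = 0.39112516, so γ = 1/√0.60887484 = 1.2816.
Lab-frame lifetime: Δt = γτ = 1.2816 × 12.4 ns = 15.892 ns.
Distance: d = vΔt = 0.6254 × 2.998×10⁸ m/s × 1.5892×10^-8 s = 2.98 m.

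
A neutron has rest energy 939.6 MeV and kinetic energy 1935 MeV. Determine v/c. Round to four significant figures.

K = (γ−1)mc², so γ = 1 + 1935/939.6 = 3.0594.
Then v/c = √(1 − γ⁻²) = √(1 − 0.106838) = √0.893162 = 0.9451.

0.9451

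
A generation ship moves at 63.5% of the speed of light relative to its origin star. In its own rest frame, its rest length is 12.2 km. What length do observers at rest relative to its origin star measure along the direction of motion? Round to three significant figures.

9.42 km

With β = 0.635, γ = 1/√(1 − 0.635²) = 1/√0.596775 = 1.2945.
Along the direction of motion the measured length is L₀/γ = 12.2/1.2945 = 9.42 km.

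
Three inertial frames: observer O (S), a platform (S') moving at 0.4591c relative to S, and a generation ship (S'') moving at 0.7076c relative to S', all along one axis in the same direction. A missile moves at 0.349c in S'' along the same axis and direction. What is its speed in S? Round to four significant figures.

0.9406c

Compose velocities in two stages. Stage 1 (into S'): u₁ = (0.349+0.7076)/(1+0.349×0.7076) = 0.84735.
Stage 2 (into S): u = (0.84735+0.4591)/(1+0.84735×0.4591) = 0.94056, so the speed is 0.9406c.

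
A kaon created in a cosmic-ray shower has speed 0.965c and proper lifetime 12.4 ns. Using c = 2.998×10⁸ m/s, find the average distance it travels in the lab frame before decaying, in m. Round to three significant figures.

γ = 1/√(1 − β²) = 1/√(1 − 0.931225) = 1/√0.068775 = 1/0.26225 = 3.8132.
Lab-frame lifetime: Δt = γτ = 3.8132 × 12.4 ns = 47.284 ns.
Distance: d = vΔt = 0.965 × 2.998×10⁸ m/s × 4.7284×10^-8 s = 13.7 m.

13.7 m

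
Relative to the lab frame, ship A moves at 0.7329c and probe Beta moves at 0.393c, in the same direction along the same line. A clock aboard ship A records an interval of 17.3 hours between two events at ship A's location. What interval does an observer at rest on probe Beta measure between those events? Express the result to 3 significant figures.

19.7 hours

The velocity of ship A relative to probe Beta is (0.7329 − 0.393)c / (1 − 0.7329×0.393) = 0.47741c; relative speed 0.47741c.
At |u| = 0.47741c, γ = (1 − 0.22792)^(−1/2) = 1.1381.
The clock on ship A records proper time, so probe Beta measures Δt = γΔτ = 1.1381 × 17.3 = 19.7 hours.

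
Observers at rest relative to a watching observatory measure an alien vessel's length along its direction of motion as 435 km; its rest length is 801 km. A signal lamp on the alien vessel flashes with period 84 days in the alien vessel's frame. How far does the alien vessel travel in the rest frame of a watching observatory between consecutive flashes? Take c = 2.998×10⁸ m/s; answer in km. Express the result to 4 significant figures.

3.364×10^12 km

Length contraction gives γ = L₀/L = 801/435 = 1.84138.
β = √(1 − 1/γ²) = 0.83969. Lab-frame period = γτ = 1.84138×84 days = 154.68 days. Distance = βc × γτ = 0.83969 × 2.998×10⁸ m/s × 13364352 s = 3.3643×10^15 m = 3.364×10^12 km.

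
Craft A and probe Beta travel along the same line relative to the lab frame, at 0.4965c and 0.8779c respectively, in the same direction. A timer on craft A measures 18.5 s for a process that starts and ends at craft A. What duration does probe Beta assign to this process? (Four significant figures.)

25.11 s

The velocity of craft A relative to probe Beta is (0.4965 − 0.8779)c / (1 − 0.4965×0.8779) = −0.67609c; relative speed 0.67609c.
γ for this relative speed: γ = 1/√(1 − 0.457098) = 1.3572.
The clock on craft A records proper time, so probe Beta measures Δt = γΔτ = 1.3572 × 18.5 = 25.11 s.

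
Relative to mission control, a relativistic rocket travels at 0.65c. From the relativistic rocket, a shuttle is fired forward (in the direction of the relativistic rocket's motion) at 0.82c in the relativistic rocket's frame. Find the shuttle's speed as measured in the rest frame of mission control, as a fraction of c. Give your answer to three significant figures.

Relativistic velocity addition: u = (u' + v)/(1 + u'v/c²), with u' = 0.82c and v = 0.65c.
Numerator: 0.82 + 0.65 = 1.47. Denominator: 1 + (0.82)(0.65) = 1.533.
u = 1.47/1.533 = 0.9589, so the speed is 0.959c.

0.959c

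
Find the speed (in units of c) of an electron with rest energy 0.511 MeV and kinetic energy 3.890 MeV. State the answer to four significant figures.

K = (γ−1)mc², so γ = 1 + 3.890/0.511 = 8.6125.
Then v/c = √(1 − γ⁻²) = √(1 − 0.0134816) = √0.9865184 = 0.9932.

0.9932c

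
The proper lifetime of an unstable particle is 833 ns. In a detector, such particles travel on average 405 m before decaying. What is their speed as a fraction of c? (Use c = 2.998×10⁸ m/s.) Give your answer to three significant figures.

0.851c

Let x = d/(cτ) = 405.0 m / (2.998×10⁸ m/s × 8.330×10^-7 s) = 1.6217. Since d = βγcτ, x = βγ = β/√(1−β²).
Solving: β² = x²/(1+x²) = 2.62991/3.62991 = 0.724511, so β = 0.851.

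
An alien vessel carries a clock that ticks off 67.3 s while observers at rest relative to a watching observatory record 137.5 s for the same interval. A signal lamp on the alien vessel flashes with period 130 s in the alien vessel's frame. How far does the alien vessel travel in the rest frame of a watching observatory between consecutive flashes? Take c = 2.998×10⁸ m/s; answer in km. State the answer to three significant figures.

6.94×10^7 km

γ = Δt/Δτ = 137.5/67.3 = 2.04309.
β = √(1 − 1/γ²) = 0.87203. Lab-frame period = γτ = 2.04309×130 s = 265.6 s. Distance = βc × γτ = 0.87203 × 2.998×10⁸ m/s × 265.6 s = 6.9437×10^10 m = 6.94×10^7 km.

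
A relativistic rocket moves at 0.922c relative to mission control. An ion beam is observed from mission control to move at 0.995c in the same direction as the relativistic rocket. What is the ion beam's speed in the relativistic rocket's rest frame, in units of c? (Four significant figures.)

Transform to the relativistic rocket's frame: u' = (u − v)/(1 − uv/c²).
u' = (0.995 − 0.922)/(1 − 0.995×0.922) = 0.073/0.08261 = 0.88367.
Speed in the relativistic rocket's frame: 0.8837c (in the same direction).

0.8837c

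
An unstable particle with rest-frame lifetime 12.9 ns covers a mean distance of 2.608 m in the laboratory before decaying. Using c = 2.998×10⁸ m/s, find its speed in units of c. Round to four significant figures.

Lab distance = (lab lifetime)·v = γτ·βc, so βγ = d/(cτ) = 2.608/(2.998×10⁸ × 1.290×10^-8) = 0.67435.
With βγ = 0.67435: γ² = 1 + (βγ)² = 1.454748, and β = (βγ)/γ = 0.67435/1.20613 = 0.5591.

0.5591c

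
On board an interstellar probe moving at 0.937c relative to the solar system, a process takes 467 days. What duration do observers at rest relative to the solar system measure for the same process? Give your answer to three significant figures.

γ = 1/√(1 − β²) = 1/√(1 − 0.877969) = 1/√0.122031 = 1/0.349329 = 2.8626.
Time dilation: Δt = γ·Δτ = 2.8626 × 467 = 1340 days.

1340 days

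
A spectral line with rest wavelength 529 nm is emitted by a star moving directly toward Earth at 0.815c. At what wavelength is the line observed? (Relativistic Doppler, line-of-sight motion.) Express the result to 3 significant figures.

169 nm

Relativistic Doppler for wavelength: λ_obs = λ_src · √((1−β)/(1+β)).
With β = 0.815: factor = √(0.185/1.815) = 0.31926.
λ_obs = 529 × 0.31926 = 169 nm.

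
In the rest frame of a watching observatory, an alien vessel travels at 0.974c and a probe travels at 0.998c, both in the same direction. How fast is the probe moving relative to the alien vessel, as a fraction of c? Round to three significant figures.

0.859c

Transform to the alien vessel's frame: u' = (u − v)/(1 − uv/c²).
u' = (0.998 − 0.974)/(1 − 0.998×0.974) = 0.024/0.027948 = 0.85874.
Speed in the alien vessel's frame: 0.859c (in the same direction).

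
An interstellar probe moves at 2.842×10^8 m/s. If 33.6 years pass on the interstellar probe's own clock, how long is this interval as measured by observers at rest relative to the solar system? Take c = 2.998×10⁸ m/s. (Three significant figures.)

β = v/c = (2.842×10^8 m/s)/(2.998×10⁸ m/s) = 0.947965.
β² = 0.8986376, so γ = 1/√0.1013624 = 3.141.
Time dilation: Δt = γ·Δτ = 3.141 × 33.6 = 106 years.

106 years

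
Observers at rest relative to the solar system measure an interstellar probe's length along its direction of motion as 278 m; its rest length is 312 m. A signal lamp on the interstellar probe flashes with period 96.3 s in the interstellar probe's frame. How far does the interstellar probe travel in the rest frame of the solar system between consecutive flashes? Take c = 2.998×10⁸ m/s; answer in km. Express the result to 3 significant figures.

Length contraction gives γ = L₀/L = 312/278 = 1.1223.
β = √(1 − 1/γ²) = 0.45395. Lab-frame period = γτ = 1.1223×96.3 s = 108.08 s. Distance = βc × γτ = 0.45395 × 2.998×10⁸ m/s × 108.08 s = 1.4709×10^10 m = 1.47×10^7 km.

1.47×10^7 km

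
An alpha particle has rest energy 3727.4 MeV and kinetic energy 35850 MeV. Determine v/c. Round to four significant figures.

γ = 1 + K/(mc²) = 1 + 35850/3727.4 = 10.618.
β = √(1 − 1/γ²) = √(1 − 0.00886981) = √0.99113019 = 0.9956.

0.9956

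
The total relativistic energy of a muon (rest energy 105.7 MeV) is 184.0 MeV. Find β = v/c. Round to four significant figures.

γ = E/(mc²) = 184.0/105.7 = 1.7408.
β = √(1 − 1/γ²) = √(1 − 0.329991) = √0.670009 = 0.8185.

0.8185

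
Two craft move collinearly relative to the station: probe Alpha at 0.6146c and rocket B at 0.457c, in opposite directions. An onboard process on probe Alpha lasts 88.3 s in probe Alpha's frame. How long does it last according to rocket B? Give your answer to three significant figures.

Speed of probe Alpha in rocket B's frame: u = (v_A + v_B)/(1 + v_A v_B/c²) = (0.6146 + 0.457)/(1 + 0.6146×0.457) = 1.0716/1.2808722 = 0.83662; |u| = 0.83662c.
At |u| = 0.83662c, γ = (1 − 0.699933)^(−1/2) = 1.8255.
Probe Alpha's interval is proper; time dilation gives Δt_B = γΔτ = 1.8255 × 88.3 s = 161 s.

161 s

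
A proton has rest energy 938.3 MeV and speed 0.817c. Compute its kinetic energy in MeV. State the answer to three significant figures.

689 MeV

γ = 1/√(1 − β²) = 1/√(1 − 0.667489) = 1/√0.332511 = 1/0.576638 = 1.73419.
Kinetic energy: K = (γ − 1)mc² = (1.73419 − 1) × 938.3 MeV = 0.73419 × 938.3 = 689 MeV.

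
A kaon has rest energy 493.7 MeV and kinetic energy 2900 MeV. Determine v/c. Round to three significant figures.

γ = 1 + K/(mc²) = 1 + 2900/493.7 = 6.874.
β = √(1 − 1/γ²) = √(1 − 0.0211632) = √0.9788368 = 0.989.

0.989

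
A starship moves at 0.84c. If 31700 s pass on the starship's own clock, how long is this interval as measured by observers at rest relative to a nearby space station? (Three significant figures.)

58400 s

With β = 0.84, γ = 1/√(1 − 0.84²) = 1/√0.2944 = 1.843.
The onboard clock measures proper time, so the interval in the rest frame of a nearby space station is dilated: Δt = γ·Δτ = 1.843 × 31700 s = 58400 s.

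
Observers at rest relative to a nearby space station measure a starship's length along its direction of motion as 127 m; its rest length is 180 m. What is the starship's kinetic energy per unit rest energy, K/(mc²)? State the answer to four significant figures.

0.4173

Length contraction gives γ = L₀/L = 180/127 = 1.41732.
K/(mc²) = γ − 1 = 1.41732 − 1 = 0.4173.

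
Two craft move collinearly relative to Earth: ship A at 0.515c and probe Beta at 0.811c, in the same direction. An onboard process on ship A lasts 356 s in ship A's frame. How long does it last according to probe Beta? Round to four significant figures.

Transform ship A's velocity into probe Beta's frame: (0.515 − 0.811)/(1 − 0.515·0.811) = −0.296/0.582335, so the relative speed is 0.5083c.
At |u| = 0.5083c, γ = (1 − 0.258369)^(−1/2) = 1.1612.
The clock on ship A records proper time, so probe Beta measures Δt = γΔτ = 1.1612 × 356 = 413.4 s.

413.4 s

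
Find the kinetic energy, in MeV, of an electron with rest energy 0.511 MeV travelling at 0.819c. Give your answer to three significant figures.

0.380 MeV

Lorentz factor: γ = (1 − 0.670761)^(−1/2) = 1.74279.
Kinetic energy: K = (γ − 1)mc² = (1.74279 − 1) × 0.511 MeV = 0.74279 × 0.511 = 0.380 MeV.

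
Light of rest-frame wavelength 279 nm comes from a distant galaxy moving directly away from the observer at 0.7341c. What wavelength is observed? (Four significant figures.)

712.5 nm

Relativistic Doppler for wavelength: λ_obs = λ_src · √((1+β)/(1−β)).
With β = 0.7341: factor = √(1.7341/0.2659) = 2.5537.
λ_obs = 279 × 2.5537 = 712.5 nm.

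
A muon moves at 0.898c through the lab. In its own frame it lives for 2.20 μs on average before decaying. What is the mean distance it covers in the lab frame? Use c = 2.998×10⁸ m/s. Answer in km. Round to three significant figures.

Lorentz factor: γ = (1 − 0.806404)^(−1/2) = 2.2728.
Lab-frame lifetime: Δt = γτ = 2.2728 × 2.20 μs = 5.0002 μs.
Distance: d = vΔt = 0.898 × 2.998×10⁸ m/s × 5.0002×10^-6 s = 1350 m = 1.35 km.

1.35 km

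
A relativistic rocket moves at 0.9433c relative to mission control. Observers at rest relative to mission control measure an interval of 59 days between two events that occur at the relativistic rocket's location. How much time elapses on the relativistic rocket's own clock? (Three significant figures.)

Lorentz factor: γ = (1 − 0.88981489)^(−1/2) = 3.0126.
The moving clock records proper time: Δτ = Δt/γ = 59/3.0126 = 19.6 days.

19.6 days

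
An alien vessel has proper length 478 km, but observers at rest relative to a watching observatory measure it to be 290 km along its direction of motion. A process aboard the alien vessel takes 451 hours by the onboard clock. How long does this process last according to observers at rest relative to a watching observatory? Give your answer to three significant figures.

γ = L₀/L = 478/290 = 1.64828.
Δt = γΔτ = 1.64828 × 451 = 743 hours.

743 hours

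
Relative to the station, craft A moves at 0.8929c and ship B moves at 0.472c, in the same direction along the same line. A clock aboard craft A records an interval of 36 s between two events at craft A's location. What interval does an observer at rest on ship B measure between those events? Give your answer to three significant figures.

Speed of craft A in ship B's frame: u = (v_A − v_B)/(1 − v_A v_B/c²) = (0.8929 − 0.472)/(1 − 0.8929×0.472) = 0.4209/0.5785512 = 0.72751; |u| = 0.72751c.
γ for this relative speed: γ = 1/√(1 − 0.529271) = 1.4575.
Craft A's interval is proper; time dilation gives Δt_B = γΔτ = 1.4575 × 36 s = 52.5 s.

52.5 s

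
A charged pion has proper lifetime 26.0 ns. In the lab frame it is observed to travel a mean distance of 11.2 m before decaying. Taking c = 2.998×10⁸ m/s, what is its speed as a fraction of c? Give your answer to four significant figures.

d = βγcτ ⇒ βγ = d/(cτ) = 11.20 m / (7.7948 m) = 1.4369.
β = (βγ)/√(1+(βγ)²) = 1.4369/√3.06468 = 0.8208.

0.8208c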